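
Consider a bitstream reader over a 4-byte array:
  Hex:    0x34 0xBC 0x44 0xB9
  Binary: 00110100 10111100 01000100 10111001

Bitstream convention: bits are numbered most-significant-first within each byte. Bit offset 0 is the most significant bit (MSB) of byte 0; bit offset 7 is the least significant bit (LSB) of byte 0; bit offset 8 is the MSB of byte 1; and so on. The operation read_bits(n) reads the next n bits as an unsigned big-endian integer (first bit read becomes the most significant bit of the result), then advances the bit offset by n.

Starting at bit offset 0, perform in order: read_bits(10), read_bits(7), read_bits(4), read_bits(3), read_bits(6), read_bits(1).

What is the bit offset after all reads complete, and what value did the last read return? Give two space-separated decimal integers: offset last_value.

Read 1: bits[0:10] width=10 -> value=210 (bin 0011010010); offset now 10 = byte 1 bit 2; 22 bits remain
Read 2: bits[10:17] width=7 -> value=120 (bin 1111000); offset now 17 = byte 2 bit 1; 15 bits remain
Read 3: bits[17:21] width=4 -> value=8 (bin 1000); offset now 21 = byte 2 bit 5; 11 bits remain
Read 4: bits[21:24] width=3 -> value=4 (bin 100); offset now 24 = byte 3 bit 0; 8 bits remain
Read 5: bits[24:30] width=6 -> value=46 (bin 101110); offset now 30 = byte 3 bit 6; 2 bits remain
Read 6: bits[30:31] width=1 -> value=0 (bin 0); offset now 31 = byte 3 bit 7; 1 bits remain

Answer: 31 0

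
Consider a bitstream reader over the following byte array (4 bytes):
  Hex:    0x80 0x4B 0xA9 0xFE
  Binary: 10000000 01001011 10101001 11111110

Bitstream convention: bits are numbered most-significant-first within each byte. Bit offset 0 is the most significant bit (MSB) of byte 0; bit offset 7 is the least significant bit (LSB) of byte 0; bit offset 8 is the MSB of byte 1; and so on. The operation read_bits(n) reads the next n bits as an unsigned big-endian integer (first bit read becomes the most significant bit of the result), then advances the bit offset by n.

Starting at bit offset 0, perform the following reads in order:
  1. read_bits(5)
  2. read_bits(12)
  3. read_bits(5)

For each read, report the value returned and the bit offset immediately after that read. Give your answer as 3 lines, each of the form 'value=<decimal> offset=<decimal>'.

Answer: value=16 offset=5
value=151 offset=17
value=10 offset=22

Derivation:
Read 1: bits[0:5] width=5 -> value=16 (bin 10000); offset now 5 = byte 0 bit 5; 27 bits remain
Read 2: bits[5:17] width=12 -> value=151 (bin 000010010111); offset now 17 = byte 2 bit 1; 15 bits remain
Read 3: bits[17:22] width=5 -> value=10 (bin 01010); offset now 22 = byte 2 bit 6; 10 bits remain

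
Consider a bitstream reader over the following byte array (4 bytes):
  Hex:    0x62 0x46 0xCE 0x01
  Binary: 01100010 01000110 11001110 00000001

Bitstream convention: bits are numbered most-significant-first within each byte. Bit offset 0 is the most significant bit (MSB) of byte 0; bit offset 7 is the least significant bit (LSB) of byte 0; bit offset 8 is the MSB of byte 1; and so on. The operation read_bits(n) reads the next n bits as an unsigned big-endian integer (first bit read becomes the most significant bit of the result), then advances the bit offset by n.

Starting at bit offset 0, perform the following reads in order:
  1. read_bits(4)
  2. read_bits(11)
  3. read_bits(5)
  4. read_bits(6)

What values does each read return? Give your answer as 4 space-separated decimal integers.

Answer: 6 291 12 56

Derivation:
Read 1: bits[0:4] width=4 -> value=6 (bin 0110); offset now 4 = byte 0 bit 4; 28 bits remain
Read 2: bits[4:15] width=11 -> value=291 (bin 00100100011); offset now 15 = byte 1 bit 7; 17 bits remain
Read 3: bits[15:20] width=5 -> value=12 (bin 01100); offset now 20 = byte 2 bit 4; 12 bits remain
Read 4: bits[20:26] width=6 -> value=56 (bin 111000); offset now 26 = byte 3 bit 2; 6 bits remain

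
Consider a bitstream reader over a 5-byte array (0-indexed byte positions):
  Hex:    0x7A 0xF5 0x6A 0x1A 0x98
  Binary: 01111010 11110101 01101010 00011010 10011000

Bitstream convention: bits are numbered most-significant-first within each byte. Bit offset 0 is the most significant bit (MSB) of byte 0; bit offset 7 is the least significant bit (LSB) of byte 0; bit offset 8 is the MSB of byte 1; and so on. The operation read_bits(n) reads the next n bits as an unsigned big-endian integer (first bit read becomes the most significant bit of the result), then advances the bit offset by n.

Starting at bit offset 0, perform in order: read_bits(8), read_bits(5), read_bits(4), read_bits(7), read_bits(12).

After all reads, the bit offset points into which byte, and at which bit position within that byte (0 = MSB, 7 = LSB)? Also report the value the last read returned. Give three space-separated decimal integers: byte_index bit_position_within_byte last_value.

Read 1: bits[0:8] width=8 -> value=122 (bin 01111010); offset now 8 = byte 1 bit 0; 32 bits remain
Read 2: bits[8:13] width=5 -> value=30 (bin 11110); offset now 13 = byte 1 bit 5; 27 bits remain
Read 3: bits[13:17] width=4 -> value=10 (bin 1010); offset now 17 = byte 2 bit 1; 23 bits remain
Read 4: bits[17:24] width=7 -> value=106 (bin 1101010); offset now 24 = byte 3 bit 0; 16 bits remain
Read 5: bits[24:36] width=12 -> value=425 (bin 000110101001); offset now 36 = byte 4 bit 4; 4 bits remain

Answer: 4 4 425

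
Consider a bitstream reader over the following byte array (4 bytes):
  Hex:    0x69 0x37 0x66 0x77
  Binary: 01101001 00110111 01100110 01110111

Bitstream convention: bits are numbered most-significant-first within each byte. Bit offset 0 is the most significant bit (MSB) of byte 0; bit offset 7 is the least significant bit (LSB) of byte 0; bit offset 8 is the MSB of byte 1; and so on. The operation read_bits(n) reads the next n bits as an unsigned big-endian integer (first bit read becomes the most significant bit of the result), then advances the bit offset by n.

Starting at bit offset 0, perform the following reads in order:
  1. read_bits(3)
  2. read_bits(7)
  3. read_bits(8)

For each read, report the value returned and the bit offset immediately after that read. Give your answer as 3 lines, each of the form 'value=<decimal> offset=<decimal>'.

Read 1: bits[0:3] width=3 -> value=3 (bin 011); offset now 3 = byte 0 bit 3; 29 bits remain
Read 2: bits[3:10] width=7 -> value=36 (bin 0100100); offset now 10 = byte 1 bit 2; 22 bits remain
Read 3: bits[10:18] width=8 -> value=221 (bin 11011101); offset now 18 = byte 2 bit 2; 14 bits remain

Answer: value=3 offset=3
value=36 offset=10
value=221 offset=18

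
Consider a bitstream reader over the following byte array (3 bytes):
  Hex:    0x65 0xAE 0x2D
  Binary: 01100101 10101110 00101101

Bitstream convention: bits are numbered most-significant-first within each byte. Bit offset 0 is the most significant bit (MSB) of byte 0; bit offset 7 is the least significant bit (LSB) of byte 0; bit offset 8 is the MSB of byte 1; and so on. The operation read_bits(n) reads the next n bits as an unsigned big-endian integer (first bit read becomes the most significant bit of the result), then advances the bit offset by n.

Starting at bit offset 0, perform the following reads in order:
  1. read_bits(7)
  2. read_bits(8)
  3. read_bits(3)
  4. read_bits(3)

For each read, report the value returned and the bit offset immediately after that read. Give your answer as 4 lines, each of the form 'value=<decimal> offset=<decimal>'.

Answer: value=50 offset=7
value=215 offset=15
value=0 offset=18
value=5 offset=21

Derivation:
Read 1: bits[0:7] width=7 -> value=50 (bin 0110010); offset now 7 = byte 0 bit 7; 17 bits remain
Read 2: bits[7:15] width=8 -> value=215 (bin 11010111); offset now 15 = byte 1 bit 7; 9 bits remain
Read 3: bits[15:18] width=3 -> value=0 (bin 000); offset now 18 = byte 2 bit 2; 6 bits remain
Read 4: bits[18:21] width=3 -> value=5 (bin 101); offset now 21 = byte 2 bit 5; 3 bits remain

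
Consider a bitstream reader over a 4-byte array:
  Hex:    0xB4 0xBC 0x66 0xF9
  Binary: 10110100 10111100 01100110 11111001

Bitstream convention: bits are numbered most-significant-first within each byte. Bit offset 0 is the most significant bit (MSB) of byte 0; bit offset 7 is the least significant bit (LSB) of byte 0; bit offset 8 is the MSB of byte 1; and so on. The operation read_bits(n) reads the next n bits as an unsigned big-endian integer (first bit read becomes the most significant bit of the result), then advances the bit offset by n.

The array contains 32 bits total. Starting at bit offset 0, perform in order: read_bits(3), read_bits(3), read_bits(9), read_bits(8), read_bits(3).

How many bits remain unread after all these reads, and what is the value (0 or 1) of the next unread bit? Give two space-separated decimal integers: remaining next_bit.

Read 1: bits[0:3] width=3 -> value=5 (bin 101); offset now 3 = byte 0 bit 3; 29 bits remain
Read 2: bits[3:6] width=3 -> value=5 (bin 101); offset now 6 = byte 0 bit 6; 26 bits remain
Read 3: bits[6:15] width=9 -> value=94 (bin 001011110); offset now 15 = byte 1 bit 7; 17 bits remain
Read 4: bits[15:23] width=8 -> value=51 (bin 00110011); offset now 23 = byte 2 bit 7; 9 bits remain
Read 5: bits[23:26] width=3 -> value=3 (bin 011); offset now 26 = byte 3 bit 2; 6 bits remain

Answer: 6 1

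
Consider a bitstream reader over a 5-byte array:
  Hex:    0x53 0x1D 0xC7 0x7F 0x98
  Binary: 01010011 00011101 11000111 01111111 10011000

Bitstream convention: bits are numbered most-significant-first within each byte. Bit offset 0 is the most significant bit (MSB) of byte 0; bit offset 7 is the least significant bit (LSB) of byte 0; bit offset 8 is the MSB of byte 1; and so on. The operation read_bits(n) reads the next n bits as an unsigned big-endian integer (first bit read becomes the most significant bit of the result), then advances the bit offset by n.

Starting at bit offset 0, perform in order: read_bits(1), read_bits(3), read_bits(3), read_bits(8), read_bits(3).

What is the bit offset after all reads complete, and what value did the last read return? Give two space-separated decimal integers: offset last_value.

Read 1: bits[0:1] width=1 -> value=0 (bin 0); offset now 1 = byte 0 bit 1; 39 bits remain
Read 2: bits[1:4] width=3 -> value=5 (bin 101); offset now 4 = byte 0 bit 4; 36 bits remain
Read 3: bits[4:7] width=3 -> value=1 (bin 001); offset now 7 = byte 0 bit 7; 33 bits remain
Read 4: bits[7:15] width=8 -> value=142 (bin 10001110); offset now 15 = byte 1 bit 7; 25 bits remain
Read 5: bits[15:18] width=3 -> value=7 (bin 111); offset now 18 = byte 2 bit 2; 22 bits remain

Answer: 18 7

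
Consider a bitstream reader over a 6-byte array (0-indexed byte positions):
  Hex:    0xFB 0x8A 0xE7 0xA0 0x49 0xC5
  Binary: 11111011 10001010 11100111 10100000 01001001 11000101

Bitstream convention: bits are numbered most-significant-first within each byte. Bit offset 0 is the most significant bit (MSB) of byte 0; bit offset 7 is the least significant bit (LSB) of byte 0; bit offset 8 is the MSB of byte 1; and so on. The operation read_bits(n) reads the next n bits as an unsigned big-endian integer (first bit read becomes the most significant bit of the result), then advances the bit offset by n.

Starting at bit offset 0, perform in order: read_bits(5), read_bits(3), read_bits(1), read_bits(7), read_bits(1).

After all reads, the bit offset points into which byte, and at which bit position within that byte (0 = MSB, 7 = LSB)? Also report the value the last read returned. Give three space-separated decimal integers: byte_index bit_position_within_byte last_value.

Read 1: bits[0:5] width=5 -> value=31 (bin 11111); offset now 5 = byte 0 bit 5; 43 bits remain
Read 2: bits[5:8] width=3 -> value=3 (bin 011); offset now 8 = byte 1 bit 0; 40 bits remain
Read 3: bits[8:9] width=1 -> value=1 (bin 1); offset now 9 = byte 1 bit 1; 39 bits remain
Read 4: bits[9:16] width=7 -> value=10 (bin 0001010); offset now 16 = byte 2 bit 0; 32 bits remain
Read 5: bits[16:17] width=1 -> value=1 (bin 1); offset now 17 = byte 2 bit 1; 31 bits remain

Answer: 2 1 1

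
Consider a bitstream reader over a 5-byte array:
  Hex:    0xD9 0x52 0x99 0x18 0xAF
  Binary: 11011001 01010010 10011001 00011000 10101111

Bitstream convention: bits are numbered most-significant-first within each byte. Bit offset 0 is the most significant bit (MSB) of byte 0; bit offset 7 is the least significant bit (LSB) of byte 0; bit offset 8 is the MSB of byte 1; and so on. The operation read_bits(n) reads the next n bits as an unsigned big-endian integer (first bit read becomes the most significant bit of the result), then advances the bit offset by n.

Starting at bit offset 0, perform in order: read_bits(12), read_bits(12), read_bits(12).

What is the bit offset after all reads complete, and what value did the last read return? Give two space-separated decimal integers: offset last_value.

Answer: 36 394

Derivation:
Read 1: bits[0:12] width=12 -> value=3477 (bin 110110010101); offset now 12 = byte 1 bit 4; 28 bits remain
Read 2: bits[12:24] width=12 -> value=665 (bin 001010011001); offset now 24 = byte 3 bit 0; 16 bits remain
Read 3: bits[24:36] width=12 -> value=394 (bin 000110001010); offset now 36 = byte 4 bit 4; 4 bits remain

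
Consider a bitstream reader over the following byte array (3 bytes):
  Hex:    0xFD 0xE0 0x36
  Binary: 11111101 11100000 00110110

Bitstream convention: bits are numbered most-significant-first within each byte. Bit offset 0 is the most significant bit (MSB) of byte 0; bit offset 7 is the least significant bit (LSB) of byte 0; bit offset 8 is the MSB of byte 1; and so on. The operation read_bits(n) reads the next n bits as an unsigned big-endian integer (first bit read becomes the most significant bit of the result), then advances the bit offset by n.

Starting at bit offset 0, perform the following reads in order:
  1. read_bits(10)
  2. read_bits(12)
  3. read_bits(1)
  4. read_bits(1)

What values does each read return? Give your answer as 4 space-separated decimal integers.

Answer: 1015 2061 1 0

Derivation:
Read 1: bits[0:10] width=10 -> value=1015 (bin 1111110111); offset now 10 = byte 1 bit 2; 14 bits remain
Read 2: bits[10:22] width=12 -> value=2061 (bin 100000001101); offset now 22 = byte 2 bit 6; 2 bits remain
Read 3: bits[22:23] width=1 -> value=1 (bin 1); offset now 23 = byte 2 bit 7; 1 bits remain
Read 4: bits[23:24] width=1 -> value=0 (bin 0); offset now 24 = byte 3 bit 0; 0 bits remain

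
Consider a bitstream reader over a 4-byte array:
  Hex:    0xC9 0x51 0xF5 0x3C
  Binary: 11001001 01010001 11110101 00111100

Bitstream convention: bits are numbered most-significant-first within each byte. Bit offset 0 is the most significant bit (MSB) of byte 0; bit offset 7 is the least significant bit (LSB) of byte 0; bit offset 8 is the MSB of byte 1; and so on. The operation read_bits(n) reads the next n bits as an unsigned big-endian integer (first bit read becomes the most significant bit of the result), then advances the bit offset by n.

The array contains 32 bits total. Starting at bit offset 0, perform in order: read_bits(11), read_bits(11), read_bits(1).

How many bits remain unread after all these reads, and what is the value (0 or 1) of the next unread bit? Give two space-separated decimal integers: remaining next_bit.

Read 1: bits[0:11] width=11 -> value=1610 (bin 11001001010); offset now 11 = byte 1 bit 3; 21 bits remain
Read 2: bits[11:22] width=11 -> value=1149 (bin 10001111101); offset now 22 = byte 2 bit 6; 10 bits remain
Read 3: bits[22:23] width=1 -> value=0 (bin 0); offset now 23 = byte 2 bit 7; 9 bits remain

Answer: 9 1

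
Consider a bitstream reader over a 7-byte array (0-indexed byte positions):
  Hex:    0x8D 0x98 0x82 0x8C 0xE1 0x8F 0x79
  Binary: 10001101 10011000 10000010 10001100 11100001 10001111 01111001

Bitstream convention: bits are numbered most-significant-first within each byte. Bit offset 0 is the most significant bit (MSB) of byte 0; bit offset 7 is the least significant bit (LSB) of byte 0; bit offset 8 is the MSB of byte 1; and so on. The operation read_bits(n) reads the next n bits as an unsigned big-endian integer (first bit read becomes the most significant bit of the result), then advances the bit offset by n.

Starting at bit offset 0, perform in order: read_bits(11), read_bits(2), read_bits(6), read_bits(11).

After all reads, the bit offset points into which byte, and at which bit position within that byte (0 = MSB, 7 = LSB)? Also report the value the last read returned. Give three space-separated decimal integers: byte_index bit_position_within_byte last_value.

Answer: 3 6 163

Derivation:
Read 1: bits[0:11] width=11 -> value=1132 (bin 10001101100); offset now 11 = byte 1 bit 3; 45 bits remain
Read 2: bits[11:13] width=2 -> value=3 (bin 11); offset now 13 = byte 1 bit 5; 43 bits remain
Read 3: bits[13:19] width=6 -> value=4 (bin 000100); offset now 19 = byte 2 bit 3; 37 bits remain
Read 4: bits[19:30] width=11 -> value=163 (bin 00010100011); offset now 30 = byte 3 bit 6; 26 bits remain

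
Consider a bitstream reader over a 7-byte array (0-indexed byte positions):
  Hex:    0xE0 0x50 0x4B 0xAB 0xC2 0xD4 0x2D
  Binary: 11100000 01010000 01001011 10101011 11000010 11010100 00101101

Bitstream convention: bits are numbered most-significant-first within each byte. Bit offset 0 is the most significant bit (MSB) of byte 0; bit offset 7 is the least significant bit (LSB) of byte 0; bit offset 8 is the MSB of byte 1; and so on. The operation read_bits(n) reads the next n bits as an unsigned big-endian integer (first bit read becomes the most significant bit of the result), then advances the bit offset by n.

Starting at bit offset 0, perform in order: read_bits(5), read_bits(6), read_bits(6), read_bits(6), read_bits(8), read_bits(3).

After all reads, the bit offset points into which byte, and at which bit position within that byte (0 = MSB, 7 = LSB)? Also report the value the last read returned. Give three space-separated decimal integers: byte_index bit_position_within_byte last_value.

Read 1: bits[0:5] width=5 -> value=28 (bin 11100); offset now 5 = byte 0 bit 5; 51 bits remain
Read 2: bits[5:11] width=6 -> value=2 (bin 000010); offset now 11 = byte 1 bit 3; 45 bits remain
Read 3: bits[11:17] width=6 -> value=32 (bin 100000); offset now 17 = byte 2 bit 1; 39 bits remain
Read 4: bits[17:23] width=6 -> value=37 (bin 100101); offset now 23 = byte 2 bit 7; 33 bits remain
Read 5: bits[23:31] width=8 -> value=213 (bin 11010101); offset now 31 = byte 3 bit 7; 25 bits remain
Read 6: bits[31:34] width=3 -> value=7 (bin 111); offset now 34 = byte 4 bit 2; 22 bits remain

Answer: 4 2 7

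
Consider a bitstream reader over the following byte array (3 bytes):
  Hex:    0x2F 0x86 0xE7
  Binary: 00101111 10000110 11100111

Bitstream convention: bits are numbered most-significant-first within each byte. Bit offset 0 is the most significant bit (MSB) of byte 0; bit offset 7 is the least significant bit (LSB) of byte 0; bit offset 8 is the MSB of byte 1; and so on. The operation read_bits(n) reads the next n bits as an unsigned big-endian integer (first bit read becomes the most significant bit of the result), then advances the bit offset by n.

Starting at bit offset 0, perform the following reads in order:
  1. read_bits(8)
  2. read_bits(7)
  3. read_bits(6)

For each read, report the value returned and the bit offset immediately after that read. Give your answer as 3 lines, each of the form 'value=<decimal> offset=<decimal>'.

Read 1: bits[0:8] width=8 -> value=47 (bin 00101111); offset now 8 = byte 1 bit 0; 16 bits remain
Read 2: bits[8:15] width=7 -> value=67 (bin 1000011); offset now 15 = byte 1 bit 7; 9 bits remain
Read 3: bits[15:21] width=6 -> value=28 (bin 011100); offset now 21 = byte 2 bit 5; 3 bits remain

Answer: value=47 offset=8
value=67 offset=15
value=28 offset=21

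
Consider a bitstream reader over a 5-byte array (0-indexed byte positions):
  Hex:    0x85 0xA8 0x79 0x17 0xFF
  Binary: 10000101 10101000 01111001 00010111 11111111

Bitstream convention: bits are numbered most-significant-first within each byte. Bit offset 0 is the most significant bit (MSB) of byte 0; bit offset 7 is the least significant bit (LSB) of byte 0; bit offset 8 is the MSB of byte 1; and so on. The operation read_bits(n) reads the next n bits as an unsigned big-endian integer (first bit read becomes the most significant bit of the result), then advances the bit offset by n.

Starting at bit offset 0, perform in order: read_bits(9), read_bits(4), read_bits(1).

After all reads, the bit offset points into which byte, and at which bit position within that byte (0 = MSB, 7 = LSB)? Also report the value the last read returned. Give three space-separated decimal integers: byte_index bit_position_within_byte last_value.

Read 1: bits[0:9] width=9 -> value=267 (bin 100001011); offset now 9 = byte 1 bit 1; 31 bits remain
Read 2: bits[9:13] width=4 -> value=5 (bin 0101); offset now 13 = byte 1 bit 5; 27 bits remain
Read 3: bits[13:14] width=1 -> value=0 (bin 0); offset now 14 = byte 1 bit 6; 26 bits remain

Answer: 1 6 0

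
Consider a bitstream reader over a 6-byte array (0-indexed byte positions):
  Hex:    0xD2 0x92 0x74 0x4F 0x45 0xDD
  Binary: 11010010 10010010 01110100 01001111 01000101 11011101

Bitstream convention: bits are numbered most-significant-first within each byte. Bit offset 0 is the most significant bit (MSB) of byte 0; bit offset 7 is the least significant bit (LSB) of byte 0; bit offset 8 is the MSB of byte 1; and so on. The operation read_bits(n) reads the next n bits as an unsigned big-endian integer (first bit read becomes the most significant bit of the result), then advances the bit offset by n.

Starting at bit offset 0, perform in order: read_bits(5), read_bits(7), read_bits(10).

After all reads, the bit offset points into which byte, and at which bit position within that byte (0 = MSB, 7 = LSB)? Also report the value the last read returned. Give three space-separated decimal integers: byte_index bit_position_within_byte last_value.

Read 1: bits[0:5] width=5 -> value=26 (bin 11010); offset now 5 = byte 0 bit 5; 43 bits remain
Read 2: bits[5:12] width=7 -> value=41 (bin 0101001); offset now 12 = byte 1 bit 4; 36 bits remain
Read 3: bits[12:22] width=10 -> value=157 (bin 0010011101); offset now 22 = byte 2 bit 6; 26 bits remain

Answer: 2 6 157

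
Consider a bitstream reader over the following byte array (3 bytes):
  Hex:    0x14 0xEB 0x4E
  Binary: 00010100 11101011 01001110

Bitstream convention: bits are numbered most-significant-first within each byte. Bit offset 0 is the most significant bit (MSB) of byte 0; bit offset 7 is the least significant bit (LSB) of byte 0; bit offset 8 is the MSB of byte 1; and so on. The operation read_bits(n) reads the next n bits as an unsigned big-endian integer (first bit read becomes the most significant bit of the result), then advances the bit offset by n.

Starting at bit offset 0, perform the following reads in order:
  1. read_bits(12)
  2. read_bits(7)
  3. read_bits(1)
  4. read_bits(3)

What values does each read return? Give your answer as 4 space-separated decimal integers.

Read 1: bits[0:12] width=12 -> value=334 (bin 000101001110); offset now 12 = byte 1 bit 4; 12 bits remain
Read 2: bits[12:19] width=7 -> value=90 (bin 1011010); offset now 19 = byte 2 bit 3; 5 bits remain
Read 3: bits[19:20] width=1 -> value=0 (bin 0); offset now 20 = byte 2 bit 4; 4 bits remain
Read 4: bits[20:23] width=3 -> value=7 (bin 111); offset now 23 = byte 2 bit 7; 1 bits remain

Answer: 334 90 0 7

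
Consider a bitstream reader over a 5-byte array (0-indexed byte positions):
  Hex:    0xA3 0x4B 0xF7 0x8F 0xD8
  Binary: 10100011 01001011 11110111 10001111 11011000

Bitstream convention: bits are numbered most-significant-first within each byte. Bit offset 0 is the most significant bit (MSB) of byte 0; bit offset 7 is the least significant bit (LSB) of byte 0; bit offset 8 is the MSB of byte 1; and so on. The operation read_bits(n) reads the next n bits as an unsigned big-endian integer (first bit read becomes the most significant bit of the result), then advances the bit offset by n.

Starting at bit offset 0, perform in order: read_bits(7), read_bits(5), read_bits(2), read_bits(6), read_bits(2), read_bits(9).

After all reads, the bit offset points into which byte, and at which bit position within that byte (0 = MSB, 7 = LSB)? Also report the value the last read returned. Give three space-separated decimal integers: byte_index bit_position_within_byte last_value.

Answer: 3 7 455

Derivation:
Read 1: bits[0:7] width=7 -> value=81 (bin 1010001); offset now 7 = byte 0 bit 7; 33 bits remain
Read 2: bits[7:12] width=5 -> value=20 (bin 10100); offset now 12 = byte 1 bit 4; 28 bits remain
Read 3: bits[12:14] width=2 -> value=2 (bin 10); offset now 14 = byte 1 bit 6; 26 bits remain
Read 4: bits[14:20] width=6 -> value=63 (bin 111111); offset now 20 = byte 2 bit 4; 20 bits remain
Read 5: bits[20:22] width=2 -> value=1 (bin 01); offset now 22 = byte 2 bit 6; 18 bits remain
Read 6: bits[22:31] width=9 -> value=455 (bin 111000111); offset now 31 = byte 3 bit 7; 9 bits remain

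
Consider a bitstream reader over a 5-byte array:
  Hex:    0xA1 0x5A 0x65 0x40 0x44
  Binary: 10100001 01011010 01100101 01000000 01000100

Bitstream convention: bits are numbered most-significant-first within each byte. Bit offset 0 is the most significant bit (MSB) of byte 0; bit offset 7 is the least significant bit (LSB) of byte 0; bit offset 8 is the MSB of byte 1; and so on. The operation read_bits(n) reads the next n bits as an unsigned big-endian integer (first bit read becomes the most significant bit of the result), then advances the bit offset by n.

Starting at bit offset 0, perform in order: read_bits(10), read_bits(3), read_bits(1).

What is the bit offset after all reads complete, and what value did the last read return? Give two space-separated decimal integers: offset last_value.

Answer: 14 0

Derivation:
Read 1: bits[0:10] width=10 -> value=645 (bin 1010000101); offset now 10 = byte 1 bit 2; 30 bits remain
Read 2: bits[10:13] width=3 -> value=3 (bin 011); offset now 13 = byte 1 bit 5; 27 bits remain
Read 3: bits[13:14] width=1 -> value=0 (bin 0); offset now 14 = byte 1 bit 6; 26 bits remain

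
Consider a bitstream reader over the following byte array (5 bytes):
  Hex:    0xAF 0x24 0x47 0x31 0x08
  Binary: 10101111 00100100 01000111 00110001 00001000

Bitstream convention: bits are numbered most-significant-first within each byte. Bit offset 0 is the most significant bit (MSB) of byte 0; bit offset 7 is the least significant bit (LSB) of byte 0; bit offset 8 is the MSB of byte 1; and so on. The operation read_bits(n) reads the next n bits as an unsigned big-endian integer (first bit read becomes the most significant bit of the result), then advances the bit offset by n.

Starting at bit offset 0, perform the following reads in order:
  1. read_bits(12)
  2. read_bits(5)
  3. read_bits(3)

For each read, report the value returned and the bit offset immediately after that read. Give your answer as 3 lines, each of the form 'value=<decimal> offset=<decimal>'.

Read 1: bits[0:12] width=12 -> value=2802 (bin 101011110010); offset now 12 = byte 1 bit 4; 28 bits remain
Read 2: bits[12:17] width=5 -> value=8 (bin 01000); offset now 17 = byte 2 bit 1; 23 bits remain
Read 3: bits[17:20] width=3 -> value=4 (bin 100); offset now 20 = byte 2 bit 4; 20 bits remain

Answer: value=2802 offset=12
value=8 offset=17
value=4 offset=20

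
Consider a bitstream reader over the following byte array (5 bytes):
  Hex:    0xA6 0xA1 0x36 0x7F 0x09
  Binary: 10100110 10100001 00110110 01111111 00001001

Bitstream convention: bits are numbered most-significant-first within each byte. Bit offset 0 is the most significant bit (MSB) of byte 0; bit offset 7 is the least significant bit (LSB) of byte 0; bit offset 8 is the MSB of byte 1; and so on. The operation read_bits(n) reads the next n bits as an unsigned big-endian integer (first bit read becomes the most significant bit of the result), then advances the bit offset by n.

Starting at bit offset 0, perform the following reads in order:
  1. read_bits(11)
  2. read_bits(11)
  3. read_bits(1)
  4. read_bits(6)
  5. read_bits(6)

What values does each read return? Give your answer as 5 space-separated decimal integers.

Answer: 1333 77 1 15 56

Derivation:
Read 1: bits[0:11] width=11 -> value=1333 (bin 10100110101); offset now 11 = byte 1 bit 3; 29 bits remain
Read 2: bits[11:22] width=11 -> value=77 (bin 00001001101); offset now 22 = byte 2 bit 6; 18 bits remain
Read 3: bits[22:23] width=1 -> value=1 (bin 1); offset now 23 = byte 2 bit 7; 17 bits remain
Read 4: bits[23:29] width=6 -> value=15 (bin 001111); offset now 29 = byte 3 bit 5; 11 bits remain
Read 5: bits[29:35] width=6 -> value=56 (bin 111000); offset now 35 = byte 4 bit 3; 5 bits remain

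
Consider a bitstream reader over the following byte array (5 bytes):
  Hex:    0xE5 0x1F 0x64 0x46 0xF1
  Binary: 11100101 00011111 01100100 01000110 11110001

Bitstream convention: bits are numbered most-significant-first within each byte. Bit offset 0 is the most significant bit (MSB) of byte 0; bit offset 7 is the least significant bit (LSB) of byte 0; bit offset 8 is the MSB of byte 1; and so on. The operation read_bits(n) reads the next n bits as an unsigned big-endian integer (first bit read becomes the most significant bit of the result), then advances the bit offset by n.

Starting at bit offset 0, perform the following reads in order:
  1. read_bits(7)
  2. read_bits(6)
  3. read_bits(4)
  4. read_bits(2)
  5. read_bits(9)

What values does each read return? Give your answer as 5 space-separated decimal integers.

Answer: 114 35 14 3 68

Derivation:
Read 1: bits[0:7] width=7 -> value=114 (bin 1110010); offset now 7 = byte 0 bit 7; 33 bits remain
Read 2: bits[7:13] width=6 -> value=35 (bin 100011); offset now 13 = byte 1 bit 5; 27 bits remain
Read 3: bits[13:17] width=4 -> value=14 (bin 1110); offset now 17 = byte 2 bit 1; 23 bits remain
Read 4: bits[17:19] width=2 -> value=3 (bin 11); offset now 19 = byte 2 bit 3; 21 bits remain
Read 5: bits[19:28] width=9 -> value=68 (bin 001000100); offset now 28 = byte 3 bit 4; 12 bits remain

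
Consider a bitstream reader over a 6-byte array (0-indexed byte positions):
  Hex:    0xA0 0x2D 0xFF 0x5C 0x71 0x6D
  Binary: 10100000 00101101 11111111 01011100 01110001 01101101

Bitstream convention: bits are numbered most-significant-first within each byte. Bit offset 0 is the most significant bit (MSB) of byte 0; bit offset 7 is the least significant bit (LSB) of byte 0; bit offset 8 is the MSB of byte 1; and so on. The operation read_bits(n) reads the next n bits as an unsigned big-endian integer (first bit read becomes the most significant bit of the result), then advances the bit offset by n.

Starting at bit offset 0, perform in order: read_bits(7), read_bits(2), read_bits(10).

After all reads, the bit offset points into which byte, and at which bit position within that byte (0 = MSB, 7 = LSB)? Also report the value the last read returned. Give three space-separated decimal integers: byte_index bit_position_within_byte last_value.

Answer: 2 3 367

Derivation:
Read 1: bits[0:7] width=7 -> value=80 (bin 1010000); offset now 7 = byte 0 bit 7; 41 bits remain
Read 2: bits[7:9] width=2 -> value=0 (bin 00); offset now 9 = byte 1 bit 1; 39 bits remain
Read 3: bits[9:19] width=10 -> value=367 (bin 0101101111); offset now 19 = byte 2 bit 3; 29 bits remain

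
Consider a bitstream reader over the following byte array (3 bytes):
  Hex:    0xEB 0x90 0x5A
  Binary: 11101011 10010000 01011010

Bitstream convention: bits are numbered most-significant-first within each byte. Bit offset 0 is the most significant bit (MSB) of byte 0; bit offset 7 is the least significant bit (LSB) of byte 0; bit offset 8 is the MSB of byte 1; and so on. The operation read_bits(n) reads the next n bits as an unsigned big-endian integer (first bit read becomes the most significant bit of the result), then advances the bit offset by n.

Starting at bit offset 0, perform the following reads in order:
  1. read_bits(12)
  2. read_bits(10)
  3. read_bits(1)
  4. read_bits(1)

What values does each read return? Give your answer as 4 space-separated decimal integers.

Read 1: bits[0:12] width=12 -> value=3769 (bin 111010111001); offset now 12 = byte 1 bit 4; 12 bits remain
Read 2: bits[12:22] width=10 -> value=22 (bin 0000010110); offset now 22 = byte 2 bit 6; 2 bits remain
Read 3: bits[22:23] width=1 -> value=1 (bin 1); offset now 23 = byte 2 bit 7; 1 bits remain
Read 4: bits[23:24] width=1 -> value=0 (bin 0); offset now 24 = byte 3 bit 0; 0 bits remain

Answer: 3769 22 1 0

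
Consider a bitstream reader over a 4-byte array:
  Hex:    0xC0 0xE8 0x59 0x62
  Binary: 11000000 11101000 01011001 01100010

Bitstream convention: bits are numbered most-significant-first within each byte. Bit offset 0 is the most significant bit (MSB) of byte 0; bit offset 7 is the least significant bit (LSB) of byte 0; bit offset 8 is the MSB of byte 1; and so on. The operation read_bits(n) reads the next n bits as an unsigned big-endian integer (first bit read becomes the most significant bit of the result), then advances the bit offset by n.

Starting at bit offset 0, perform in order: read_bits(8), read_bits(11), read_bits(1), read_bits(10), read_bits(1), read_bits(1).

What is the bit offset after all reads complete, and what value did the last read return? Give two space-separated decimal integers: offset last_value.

Read 1: bits[0:8] width=8 -> value=192 (bin 11000000); offset now 8 = byte 1 bit 0; 24 bits remain
Read 2: bits[8:19] width=11 -> value=1858 (bin 11101000010); offset now 19 = byte 2 bit 3; 13 bits remain
Read 3: bits[19:20] width=1 -> value=1 (bin 1); offset now 20 = byte 2 bit 4; 12 bits remain
Read 4: bits[20:30] width=10 -> value=600 (bin 1001011000); offset now 30 = byte 3 bit 6; 2 bits remain
Read 5: bits[30:31] width=1 -> value=1 (bin 1); offset now 31 = byte 3 bit 7; 1 bits remain
Read 6: bits[31:32] width=1 -> value=0 (bin 0); offset now 32 = byte 4 bit 0; 0 bits remain

Answer: 32 0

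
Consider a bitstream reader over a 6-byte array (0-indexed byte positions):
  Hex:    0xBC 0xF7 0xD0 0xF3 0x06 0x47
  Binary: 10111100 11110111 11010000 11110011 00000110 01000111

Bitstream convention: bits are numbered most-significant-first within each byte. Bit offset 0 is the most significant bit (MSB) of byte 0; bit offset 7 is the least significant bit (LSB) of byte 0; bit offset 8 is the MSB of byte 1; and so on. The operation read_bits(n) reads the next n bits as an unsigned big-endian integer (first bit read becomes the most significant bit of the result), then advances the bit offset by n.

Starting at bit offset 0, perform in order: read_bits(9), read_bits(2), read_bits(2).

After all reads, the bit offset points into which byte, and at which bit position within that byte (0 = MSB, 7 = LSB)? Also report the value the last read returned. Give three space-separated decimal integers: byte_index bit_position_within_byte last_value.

Answer: 1 5 2

Derivation:
Read 1: bits[0:9] width=9 -> value=377 (bin 101111001); offset now 9 = byte 1 bit 1; 39 bits remain
Read 2: bits[9:11] width=2 -> value=3 (bin 11); offset now 11 = byte 1 bit 3; 37 bits remain
Read 3: bits[11:13] width=2 -> value=2 (bin 10); offset now 13 = byte 1 bit 5; 35 bits remain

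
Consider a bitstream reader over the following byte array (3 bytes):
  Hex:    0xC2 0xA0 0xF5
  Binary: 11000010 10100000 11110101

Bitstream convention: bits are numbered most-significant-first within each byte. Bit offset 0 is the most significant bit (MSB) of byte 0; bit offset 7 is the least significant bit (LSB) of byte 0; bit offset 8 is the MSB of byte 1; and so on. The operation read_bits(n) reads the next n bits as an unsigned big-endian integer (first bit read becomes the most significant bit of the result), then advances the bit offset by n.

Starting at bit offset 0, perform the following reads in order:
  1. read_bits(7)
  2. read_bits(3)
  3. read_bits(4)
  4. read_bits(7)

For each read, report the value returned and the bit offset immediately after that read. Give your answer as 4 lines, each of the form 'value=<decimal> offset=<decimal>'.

Answer: value=97 offset=7
value=2 offset=10
value=8 offset=14
value=30 offset=21

Derivation:
Read 1: bits[0:7] width=7 -> value=97 (bin 1100001); offset now 7 = byte 0 bit 7; 17 bits remain
Read 2: bits[7:10] width=3 -> value=2 (bin 010); offset now 10 = byte 1 bit 2; 14 bits remain
Read 3: bits[10:14] width=4 -> value=8 (bin 1000); offset now 14 = byte 1 bit 6; 10 bits remain
Read 4: bits[14:21] width=7 -> value=30 (bin 0011110); offset now 21 = byte 2 bit 5; 3 bits remain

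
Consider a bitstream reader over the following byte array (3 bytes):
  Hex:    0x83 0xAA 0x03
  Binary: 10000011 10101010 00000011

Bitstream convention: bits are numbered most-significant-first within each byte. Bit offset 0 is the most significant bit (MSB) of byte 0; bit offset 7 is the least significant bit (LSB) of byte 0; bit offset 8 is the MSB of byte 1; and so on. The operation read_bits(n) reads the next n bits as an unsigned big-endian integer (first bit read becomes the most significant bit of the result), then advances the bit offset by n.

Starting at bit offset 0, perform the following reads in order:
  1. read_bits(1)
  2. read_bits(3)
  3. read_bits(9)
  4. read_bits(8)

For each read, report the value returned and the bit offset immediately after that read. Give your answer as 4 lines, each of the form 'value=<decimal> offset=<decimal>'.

Read 1: bits[0:1] width=1 -> value=1 (bin 1); offset now 1 = byte 0 bit 1; 23 bits remain
Read 2: bits[1:4] width=3 -> value=0 (bin 000); offset now 4 = byte 0 bit 4; 20 bits remain
Read 3: bits[4:13] width=9 -> value=117 (bin 001110101); offset now 13 = byte 1 bit 5; 11 bits remain
Read 4: bits[13:21] width=8 -> value=64 (bin 01000000); offset now 21 = byte 2 bit 5; 3 bits remain

Answer: value=1 offset=1
value=0 offset=4
value=117 offset=13
value=64 offset=21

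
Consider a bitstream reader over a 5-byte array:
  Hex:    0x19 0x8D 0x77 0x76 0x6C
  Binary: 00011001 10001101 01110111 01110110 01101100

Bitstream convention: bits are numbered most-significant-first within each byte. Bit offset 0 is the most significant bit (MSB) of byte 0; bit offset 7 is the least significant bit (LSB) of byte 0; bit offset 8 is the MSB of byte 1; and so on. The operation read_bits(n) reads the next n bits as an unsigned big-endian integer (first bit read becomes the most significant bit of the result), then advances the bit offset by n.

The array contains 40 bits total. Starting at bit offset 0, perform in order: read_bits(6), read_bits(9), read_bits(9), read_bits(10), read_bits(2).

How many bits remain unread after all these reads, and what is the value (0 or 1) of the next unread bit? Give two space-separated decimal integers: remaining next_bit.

Answer: 4 1

Derivation:
Read 1: bits[0:6] width=6 -> value=6 (bin 000110); offset now 6 = byte 0 bit 6; 34 bits remain
Read 2: bits[6:15] width=9 -> value=198 (bin 011000110); offset now 15 = byte 1 bit 7; 25 bits remain
Read 3: bits[15:24] width=9 -> value=375 (bin 101110111); offset now 24 = byte 3 bit 0; 16 bits remain
Read 4: bits[24:34] width=10 -> value=473 (bin 0111011001); offset now 34 = byte 4 bit 2; 6 bits remain
Read 5: bits[34:36] width=2 -> value=2 (bin 10); offset now 36 = byte 4 bit 4; 4 bits remain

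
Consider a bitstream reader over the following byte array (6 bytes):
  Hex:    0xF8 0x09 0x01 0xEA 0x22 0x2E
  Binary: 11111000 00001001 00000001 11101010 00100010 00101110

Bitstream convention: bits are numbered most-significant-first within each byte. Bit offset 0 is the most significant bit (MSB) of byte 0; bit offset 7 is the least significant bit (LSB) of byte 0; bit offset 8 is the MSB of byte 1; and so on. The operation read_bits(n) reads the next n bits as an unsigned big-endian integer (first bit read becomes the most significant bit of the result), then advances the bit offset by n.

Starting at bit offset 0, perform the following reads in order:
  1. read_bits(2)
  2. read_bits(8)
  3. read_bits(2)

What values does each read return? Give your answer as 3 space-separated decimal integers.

Answer: 3 224 0

Derivation:
Read 1: bits[0:2] width=2 -> value=3 (bin 11); offset now 2 = byte 0 bit 2; 46 bits remain
Read 2: bits[2:10] width=8 -> value=224 (bin 11100000); offset now 10 = byte 1 bit 2; 38 bits remain
Read 3: bits[10:12] width=2 -> value=0 (bin 00); offset now 12 = byte 1 bit 4; 36 bits remain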